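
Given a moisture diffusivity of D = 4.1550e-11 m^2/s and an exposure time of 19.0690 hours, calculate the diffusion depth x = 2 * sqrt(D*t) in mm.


t = 19.0690 hr * 3600 = 68648.4000 s
D * t = 4.1550e-11 * 68648.4000 = 2.8523e-06
x = 2 * sqrt(D*t) = 2 * sqrt(2.8523e-06) = 0.00337778 m = 3.3778 mm


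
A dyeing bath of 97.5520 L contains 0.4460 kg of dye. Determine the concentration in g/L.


Formula: Conc = dye_mass(kg) / volume(L) * 1000
Substituting: Conc = 0.4460 / 97.5520 * 1000
Result: 4.5719 g/L


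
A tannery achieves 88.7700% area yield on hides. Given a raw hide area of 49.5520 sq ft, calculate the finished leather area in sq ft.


Formula: finished = raw * yield / 100
Substituting: finished = 49.5520 * 88.7700 / 100
Result: 43.9873 sq ft


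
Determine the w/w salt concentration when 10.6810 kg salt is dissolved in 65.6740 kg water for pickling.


Formula: Conc = salt / (water + salt) * 100
Substituting: Conc = 10.6810 / (65.6740 + 10.6810) * 100
Result: 13.9886 %


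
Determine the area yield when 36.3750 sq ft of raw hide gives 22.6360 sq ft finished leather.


Formula: Yield = finished / raw * 100
Substituting: Yield = 22.6360 / 36.3750 * 100
Result: 62.2296 %


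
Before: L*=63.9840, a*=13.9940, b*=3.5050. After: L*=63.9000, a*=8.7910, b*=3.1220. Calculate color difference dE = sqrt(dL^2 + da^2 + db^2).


dL = -0.084, da = -5.2030, db = -0.3830
dE = sqrt((-0.084)^2 + (-5.2030)^2 + (-0.3830)^2) = 5.2178


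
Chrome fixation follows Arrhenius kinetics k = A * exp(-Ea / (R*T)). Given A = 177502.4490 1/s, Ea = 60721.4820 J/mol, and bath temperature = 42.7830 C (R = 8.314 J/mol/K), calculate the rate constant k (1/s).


T_K = T_C + 273.15 = 42.7830 + 273.15 = 315.9330 K
exponent = -Ea / (R * T_K) = -60721.4820 / (8.314 * 315.9330) = -23.1173
k = A * exp(exponent) = 177502.4490 * exp(-23.1173) = 1.6199e-05 1/s


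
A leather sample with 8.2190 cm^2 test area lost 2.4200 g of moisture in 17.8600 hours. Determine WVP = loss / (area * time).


Formula: WVP = loss / (area * time)
Substituting: WVP = 2.4200 / (8.2190 * 17.8600)
Result: 0.016486 g/(cm^2*hr)


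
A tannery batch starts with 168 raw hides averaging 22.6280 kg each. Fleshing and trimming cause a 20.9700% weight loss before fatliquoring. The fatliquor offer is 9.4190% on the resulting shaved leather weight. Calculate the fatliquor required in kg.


Total_raw = N * avg_wt = 168 * 22.6280 = 3801.5040 kg
Substrate = Total_raw * (1 - loss/100) = 3801.5040 * (1 - 20.9700/100) = 3004.3286 kg
Fat = Substrate * pct / 100 = 3004.3286 * 9.4190 / 100 = 282.9777 kg


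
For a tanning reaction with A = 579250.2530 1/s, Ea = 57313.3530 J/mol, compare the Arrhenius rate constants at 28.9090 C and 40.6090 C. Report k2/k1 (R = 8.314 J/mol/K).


T1 = 28.9090 + 273.15 = 302.0590 K; T2 = 40.6090 + 273.15 = 313.7590 K
k1 = A * exp(-Ea/(R*T1)) = 579250.2530 * exp(-57313.3530/(8.314*302.0590)) = 7.1022e-05 1/s
k2 = A * exp(-Ea/(R*T2)) = 579250.2530 * exp(-57313.3530/(8.314*313.7590)) = 1.6634e-04 1/s
k2/k1 = 1.6634e-04 / 7.1022e-05 = 2.3421


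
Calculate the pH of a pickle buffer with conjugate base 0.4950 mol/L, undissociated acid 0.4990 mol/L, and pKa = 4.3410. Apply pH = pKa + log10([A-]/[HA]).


ratio = [A-] / [HA] = 0.4950 / 0.4990 = 0.9920
log10(ratio) = -0.00349535
pH = pKa + log10(ratio) = 4.3410 - 0.00349535 = 4.3375


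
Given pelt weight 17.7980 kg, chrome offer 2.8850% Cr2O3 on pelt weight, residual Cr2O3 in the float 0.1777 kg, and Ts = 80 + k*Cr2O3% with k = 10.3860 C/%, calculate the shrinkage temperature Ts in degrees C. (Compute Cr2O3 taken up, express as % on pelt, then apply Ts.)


Offered = pelt * offer_pct / 100 = 17.7980 * 2.8850 / 100 = 0.5135 kg
Uptake = offered - residual = 0.5135 - 0.1777 = 0.3358 kg
Cr2O3% on pelt = uptake / pelt * 100 = 0.3358 / 17.7980 * 100 = 1.8866 %
Ts = 80 + k * Cr2O3% = 80 + 10.3860 * 1.8866 = 99.5939 C


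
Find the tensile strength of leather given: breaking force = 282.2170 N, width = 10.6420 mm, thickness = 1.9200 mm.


Formula: TS = force / (width * thickness)
Substituting: TS = 282.2170 / (10.6420 * 1.9200)
Result: 13.8121 N/mm^2


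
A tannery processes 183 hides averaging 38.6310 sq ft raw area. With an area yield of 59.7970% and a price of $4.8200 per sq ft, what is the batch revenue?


Raw_total = N * avg_area = 183 * 38.6310 = 7069.4730 sq ft
Finished = Raw_total * yield / 100 = 7069.4730 * 59.7970 / 100 = 4227.3328 sq ft
Value = Finished * price = 4227.3328 * 4.8200 = 20375.7440 $


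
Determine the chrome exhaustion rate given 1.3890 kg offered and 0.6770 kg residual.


Formula: Uptake = (offered - residual) / offered * 100
Substituting: Uptake = (1.3890 - 0.6770) / 1.3890 * 100
Result: 51.2599 %


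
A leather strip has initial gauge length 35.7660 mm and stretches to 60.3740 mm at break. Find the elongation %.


Formula: Elongation = (Lf - L0) / L0 * 100
Substituting: Elongation = (60.3740 - 35.7660) / 35.7660 * 100
Result: 68.8028 %


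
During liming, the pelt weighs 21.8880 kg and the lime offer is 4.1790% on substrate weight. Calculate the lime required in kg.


Formula: Lime = substrate * pct / 100
Substituting: Lime = 21.8880 * 4.1790 / 100
Result: 0.9147 kg


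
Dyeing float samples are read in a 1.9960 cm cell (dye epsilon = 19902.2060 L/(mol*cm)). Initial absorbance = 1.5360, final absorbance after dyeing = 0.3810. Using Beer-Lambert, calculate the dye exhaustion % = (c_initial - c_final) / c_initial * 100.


c_initial = A_i / (epsilon * l) = 1.5360 / (19902.2060 * 1.9960) = 3.8666e-05 mol/L
c_final = A_f / (epsilon * l) = 0.3810 / (19902.2060 * 1.9960) = 9.5910e-06 mol/L
Exhaustion = (c_initial - c_final) / c_initial * 100 = (3.8666e-05 - 9.5910e-06) / 3.8666e-05 * 100 = 75.1953 %


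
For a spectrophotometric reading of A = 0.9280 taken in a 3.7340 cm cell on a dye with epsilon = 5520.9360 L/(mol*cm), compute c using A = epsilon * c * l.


Formula: c = A / (epsilon * l)
Substituting: c = 0.9280 / (5520.9360 * 3.7340)
Result: 4.5015e-05 mol/L


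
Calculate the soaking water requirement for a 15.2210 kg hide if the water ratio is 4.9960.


Formula: Water = hide_weight * ratio
Substituting: Water = 15.2210 * 4.9960
Result: 76.0441 kg


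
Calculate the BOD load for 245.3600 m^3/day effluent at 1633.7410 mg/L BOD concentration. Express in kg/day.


Formula: BOD_load = volume * conc / 1000
Substituting: BOD_load = 245.3600 * 1633.7410 / 1000
Result: 400.8547 kg/day


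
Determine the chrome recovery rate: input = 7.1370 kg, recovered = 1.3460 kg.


Formula: Recovery = recovered / input * 100
Substituting: Recovery = 1.3460 / 7.1370 * 100
Result: 18.8595 %


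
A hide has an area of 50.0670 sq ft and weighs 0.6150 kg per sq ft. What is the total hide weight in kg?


Formula: Weight = area * weight_per_sqft
Substituting: Weight = 50.0670 * 0.6150
Result: 30.7912 kg


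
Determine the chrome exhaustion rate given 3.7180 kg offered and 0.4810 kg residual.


Formula: Uptake = (offered - residual) / offered * 100
Substituting: Uptake = (3.7180 - 0.4810) / 3.7180 * 100
Result: 87.0629 %


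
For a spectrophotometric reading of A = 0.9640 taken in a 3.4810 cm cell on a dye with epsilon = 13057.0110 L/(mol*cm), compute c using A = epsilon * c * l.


Formula: c = A / (epsilon * l)
Substituting: c = 0.9640 / (13057.0110 * 3.4810)
Result: 2.1209e-05 mol/L


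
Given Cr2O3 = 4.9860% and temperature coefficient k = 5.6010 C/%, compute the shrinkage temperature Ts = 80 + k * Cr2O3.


Formula: Ts = 80 + k * Cr2O3
Substituting: Ts = 80 + 5.6010 * 4.9860
Result: 107.9266 C


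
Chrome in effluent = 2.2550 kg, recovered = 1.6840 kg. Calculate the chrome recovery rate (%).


Formula: Recovery = recovered / input * 100
Substituting: Recovery = 1.6840 / 2.2550 * 100
Result: 74.6785 %


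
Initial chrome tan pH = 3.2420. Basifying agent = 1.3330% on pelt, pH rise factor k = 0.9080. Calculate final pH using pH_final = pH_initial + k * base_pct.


Formula: pH_final = pH_initial + k * base_pct
Substituting: pH_final = 3.2420 + 0.9080 * 1.3330
Result: 4.4524


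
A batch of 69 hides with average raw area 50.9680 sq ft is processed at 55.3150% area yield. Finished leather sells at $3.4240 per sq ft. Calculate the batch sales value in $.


Raw_total = N * avg_area = 69 * 50.9680 = 3516.7920 sq ft
Finished = Raw_total * yield / 100 = 3516.7920 * 55.3150 / 100 = 1945.3135 sq ft
Value = Finished * price = 1945.3135 * 3.4240 = 6660.7534 $


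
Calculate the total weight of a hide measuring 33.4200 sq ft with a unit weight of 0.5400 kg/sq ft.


Formula: Weight = area * weight_per_sqft
Substituting: Weight = 33.4200 * 0.5400
Result: 18.0468 kg


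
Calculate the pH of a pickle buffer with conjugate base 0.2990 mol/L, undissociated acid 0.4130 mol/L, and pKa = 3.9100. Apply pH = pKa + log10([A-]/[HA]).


ratio = [A-] / [HA] = 0.2990 / 0.4130 = 0.7240
log10(ratio) = -0.1403
pH = pKa + log10(ratio) = 3.9100 - 0.1403 = 3.7697


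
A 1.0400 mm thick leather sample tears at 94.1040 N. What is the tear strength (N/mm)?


Formula: Tear strength = force / thickness
Substituting: Tear strength = 94.1040 / 1.0400
Result: 90.4846 N/mm


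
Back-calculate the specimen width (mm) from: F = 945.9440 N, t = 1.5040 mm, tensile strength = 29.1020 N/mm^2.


Formula: w = F / (TS * t)
Substituting: w = 945.9440 / (29.1020 * 1.5040)
Result: 21.6120 mm


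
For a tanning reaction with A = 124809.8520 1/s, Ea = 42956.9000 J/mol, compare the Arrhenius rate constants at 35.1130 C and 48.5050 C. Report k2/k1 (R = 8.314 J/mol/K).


T1 = 35.1130 + 273.15 = 308.2630 K; T2 = 48.5050 + 273.15 = 321.6550 K
k1 = A * exp(-Ea/(R*T1)) = 124809.8520 * exp(-42956.9000/(8.314*308.2630)) = 0.00656164 1/s
k2 = A * exp(-Ea/(R*T2)) = 124809.8520 * exp(-42956.9000/(8.314*321.6550)) = 0.013185 1/s
k2/k1 = 0.013185 / 0.00656164 = 2.0094


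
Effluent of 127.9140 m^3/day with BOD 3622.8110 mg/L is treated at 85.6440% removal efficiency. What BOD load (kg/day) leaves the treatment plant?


Load_in = volume * conc / 1000 = 127.9140 * 3622.8110 / 1000 = 463.4082 kg/day
Removed = Load_in * eff / 100 = 463.4082 * 85.6440 / 100 = 396.8814 kg/day
Load_out = Load_in - Removed = 463.4082 - 396.8814 = 66.5269 kg/day


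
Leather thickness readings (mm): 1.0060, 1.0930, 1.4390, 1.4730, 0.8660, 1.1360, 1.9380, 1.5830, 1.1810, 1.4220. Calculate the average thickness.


Formula: Average = sum / n
Substituting: Average = 13.1370 / 10
Result: 1.3137 mm


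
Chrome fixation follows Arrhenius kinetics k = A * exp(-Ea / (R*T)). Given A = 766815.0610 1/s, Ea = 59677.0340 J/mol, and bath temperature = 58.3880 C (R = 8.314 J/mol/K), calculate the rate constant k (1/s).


T_K = T_C + 273.15 = 58.3880 + 273.15 = 331.5380 K
exponent = -Ea / (R * T_K) = -59677.0340 / (8.314 * 331.5380) = -21.6503
k = A * exp(exponent) = 766815.0610 * exp(-21.6503) = 3.0345e-04 1/s


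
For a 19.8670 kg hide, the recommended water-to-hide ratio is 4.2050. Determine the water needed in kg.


Formula: Water = hide_weight * ratio
Substituting: Water = 19.8670 * 4.2050
Result: 83.5407 kg


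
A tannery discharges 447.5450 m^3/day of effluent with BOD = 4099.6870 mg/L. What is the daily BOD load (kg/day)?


Formula: BOD_load = volume * conc / 1000
Substituting: BOD_load = 447.5450 * 4099.6870 / 1000
Result: 1834.7944 kg/day


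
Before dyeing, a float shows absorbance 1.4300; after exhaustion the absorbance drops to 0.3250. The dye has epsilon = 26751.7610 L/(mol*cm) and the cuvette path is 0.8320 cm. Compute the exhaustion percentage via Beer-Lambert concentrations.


c_initial = A_i / (epsilon * l) = 1.4300 / (26751.7610 * 0.8320) = 6.4248e-05 mol/L
c_final = A_f / (epsilon * l) = 0.3250 / (26751.7610 * 0.8320) = 1.4602e-05 mol/L
Exhaustion = (c_initial - c_final) / c_initial * 100 = (6.4248e-05 - 1.4602e-05) / 6.4248e-05 * 100 = 77.2727 %


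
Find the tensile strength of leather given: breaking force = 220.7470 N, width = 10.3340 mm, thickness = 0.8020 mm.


Formula: TS = force / (width * thickness)
Substituting: TS = 220.7470 / (10.3340 * 0.8020)
Result: 26.6350 N/mm^2


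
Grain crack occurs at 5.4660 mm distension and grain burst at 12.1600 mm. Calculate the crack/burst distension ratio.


Formula: Ratio = crack / burst
Substituting: Ratio = 5.4660 / 12.1600
Result: 0.4495


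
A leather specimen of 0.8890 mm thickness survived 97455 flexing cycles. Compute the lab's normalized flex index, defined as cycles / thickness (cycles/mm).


Formula: Index = cycles / thickness
Substituting: Index = 97455 / 0.8890
Result: 109623.1721 cycles/mm


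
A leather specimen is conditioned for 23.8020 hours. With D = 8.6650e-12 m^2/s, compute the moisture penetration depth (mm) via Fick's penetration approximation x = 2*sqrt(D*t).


t = 23.8020 hr * 3600 = 85687.2000 s
D * t = 8.6650e-12 * 85687.2000 = 7.4248e-07
x = 2 * sqrt(D*t) = 2 * sqrt(7.4248e-07) = 0.00172335 m = 1.7233 mm


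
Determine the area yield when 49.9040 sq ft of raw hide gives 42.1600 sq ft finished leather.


Formula: Yield = finished / raw * 100
Substituting: Yield = 42.1600 / 49.9040 * 100
Result: 84.4822 %


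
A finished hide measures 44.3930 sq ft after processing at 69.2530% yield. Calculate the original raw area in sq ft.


Formula: raw = finished * 100 / yield
Substituting: raw = 44.3930 * 100 / 69.2530
Result: 64.1026 sq ft


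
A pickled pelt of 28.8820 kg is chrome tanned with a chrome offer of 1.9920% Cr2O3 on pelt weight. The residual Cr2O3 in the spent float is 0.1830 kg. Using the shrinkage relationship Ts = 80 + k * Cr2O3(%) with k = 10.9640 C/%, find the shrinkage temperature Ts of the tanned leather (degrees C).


Offered = pelt * offer_pct / 100 = 28.8820 * 1.9920 / 100 = 0.5753 kg
Uptake = offered - residual = 0.5753 - 0.1830 = 0.3923 kg
Cr2O3% on pelt = uptake / pelt * 100 = 0.3923 / 28.8820 * 100 = 1.3584 %
Ts = 80 + k * Cr2O3% = 80 + 10.9640 * 1.3584 = 94.8934 C


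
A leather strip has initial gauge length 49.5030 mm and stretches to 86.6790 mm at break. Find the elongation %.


Formula: Elongation = (Lf - L0) / L0 * 100
Substituting: Elongation = (86.6790 - 49.5030) / 49.5030 * 100
Result: 75.0985 %


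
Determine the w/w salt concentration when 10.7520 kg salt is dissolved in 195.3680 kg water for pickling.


Formula: Conc = salt / (water + salt) * 100
Substituting: Conc = 10.7520 / (195.3680 + 10.7520) * 100
Result: 5.2164 %


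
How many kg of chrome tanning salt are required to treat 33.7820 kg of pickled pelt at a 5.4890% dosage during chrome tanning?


Formula: Chrome = substrate * pct / 100
Substituting: Chrome = 33.7820 * 5.4890 / 100
Result: 1.8543 kg


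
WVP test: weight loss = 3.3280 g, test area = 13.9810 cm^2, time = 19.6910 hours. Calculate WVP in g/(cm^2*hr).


Formula: WVP = loss / (area * time)
Substituting: WVP = 3.3280 / (13.9810 * 19.6910)
Result: 0.0120886 g/(cm^2*hr)


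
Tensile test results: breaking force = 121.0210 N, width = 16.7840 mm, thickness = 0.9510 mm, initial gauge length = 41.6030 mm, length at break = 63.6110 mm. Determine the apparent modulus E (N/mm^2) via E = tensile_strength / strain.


TS = F / (w * t) = 121.0210 / (16.7840 * 0.9510) = 7.5820 N/mm^2
strain = (Lf - L0) / L0 = (63.6110 - 41.6030) / 41.6030 = 0.5290
E = TS / strain = 7.5820 / 0.5290 = 14.3327 N/mm^2


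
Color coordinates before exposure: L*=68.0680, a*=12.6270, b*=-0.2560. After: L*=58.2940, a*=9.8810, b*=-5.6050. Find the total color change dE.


dL = -9.7740, da = -2.7460, db = -5.3490
dE = sqrt((-9.7740)^2 + (-2.7460)^2 + (-5.3490)^2) = 11.4753


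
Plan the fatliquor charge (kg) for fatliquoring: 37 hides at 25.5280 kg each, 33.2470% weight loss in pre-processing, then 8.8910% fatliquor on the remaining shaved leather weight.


Total_raw = N * avg_wt = 37 * 25.5280 = 944.5360 kg
Substrate = Total_raw * (1 - loss/100) = 944.5360 * (1 - 33.2470/100) = 630.5061 kg
Fat = Substrate * pct / 100 = 630.5061 * 8.8910 / 100 = 56.0583 kg


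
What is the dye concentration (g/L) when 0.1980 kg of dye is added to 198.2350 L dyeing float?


Formula: Conc = dye_mass(kg) / volume(L) * 1000
Substituting: Conc = 0.1980 / 198.2350 * 1000
Result: 0.9988 g/L


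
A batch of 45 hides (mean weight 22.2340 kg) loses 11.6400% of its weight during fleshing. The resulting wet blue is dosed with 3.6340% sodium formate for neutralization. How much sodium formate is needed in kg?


Total_raw = N * avg_wt = 45 * 22.2340 = 1000.5300 kg
Substrate = Total_raw * (1 - loss/100) = 1000.5300 * (1 - 11.6400/100) = 884.0683 kg
Neutralizer = Substrate * pct / 100 = 884.0683 * 3.6340 / 100 = 32.1270 kg


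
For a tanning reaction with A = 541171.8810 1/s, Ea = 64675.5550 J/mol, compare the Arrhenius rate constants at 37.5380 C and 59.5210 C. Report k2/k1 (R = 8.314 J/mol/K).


T1 = 37.5380 + 273.15 = 310.6880 K; T2 = 59.5210 + 273.15 = 332.6710 K
k1 = A * exp(-Ea/(R*T1)) = 541171.8810 * exp(-64675.5550/(8.314*310.6880)) = 7.2330e-06 1/s
k2 = A * exp(-Ea/(R*T2)) = 541171.8810 * exp(-64675.5550/(8.314*332.6710)) = 3.7834e-05 1/s
k2/k1 = 3.7834e-05 / 7.2330e-06 = 5.2307


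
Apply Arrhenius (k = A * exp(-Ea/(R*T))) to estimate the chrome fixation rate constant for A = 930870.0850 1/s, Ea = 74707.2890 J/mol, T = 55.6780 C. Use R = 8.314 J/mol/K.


T_K = T_C + 273.15 = 55.6780 + 273.15 = 328.8280 K
exponent = -Ea / (R * T_K) = -74707.2890 / (8.314 * 328.8280) = -27.3265
k = A * exp(exponent) = 930870.0850 * exp(-27.3265) = 1.2622e-06 1/s


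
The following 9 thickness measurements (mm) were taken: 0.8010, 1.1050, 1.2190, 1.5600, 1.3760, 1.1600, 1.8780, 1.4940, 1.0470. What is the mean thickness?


Formula: Average = sum / n
Substituting: Average = 11.6400 / 9
Result: 1.2933 mm


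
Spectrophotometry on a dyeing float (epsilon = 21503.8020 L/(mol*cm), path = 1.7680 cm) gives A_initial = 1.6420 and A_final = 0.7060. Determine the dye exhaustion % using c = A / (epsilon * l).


c_initial = A_i / (epsilon * l) = 1.6420 / (21503.8020 * 1.7680) = 4.3189e-05 mol/L
c_final = A_f / (epsilon * l) = 0.7060 / (21503.8020 * 1.7680) = 1.8570e-05 mol/L
Exhaustion = (c_initial - c_final) / c_initial * 100 = (4.3189e-05 - 1.8570e-05) / 4.3189e-05 * 100 = 57.0037 %


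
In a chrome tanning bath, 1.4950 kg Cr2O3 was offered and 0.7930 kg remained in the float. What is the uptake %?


Formula: Uptake = (offered - residual) / offered * 100
Substituting: Uptake = (1.4950 - 0.7930) / 1.4950 * 100
Result: 46.9565 %


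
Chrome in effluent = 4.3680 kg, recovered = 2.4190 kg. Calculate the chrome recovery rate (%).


Formula: Recovery = recovered / input * 100
Substituting: Recovery = 2.4190 / 4.3680 * 100
Result: 55.3800 %


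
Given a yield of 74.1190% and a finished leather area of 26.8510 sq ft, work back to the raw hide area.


Formula: raw = finished * 100 / yield
Substituting: raw = 26.8510 * 100 / 74.1190
Result: 36.2269 sq ft


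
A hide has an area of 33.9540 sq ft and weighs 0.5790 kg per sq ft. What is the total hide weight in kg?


Formula: Weight = area * weight_per_sqft
Substituting: Weight = 33.9540 * 0.5790
Result: 19.6594 kg


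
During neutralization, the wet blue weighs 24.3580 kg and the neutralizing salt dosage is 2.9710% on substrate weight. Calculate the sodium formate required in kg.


Formula: Neutralizer = substrate * pct / 100
Substituting: Neutralizer = 24.3580 * 2.9710 / 100
Result: 0.7237 kg


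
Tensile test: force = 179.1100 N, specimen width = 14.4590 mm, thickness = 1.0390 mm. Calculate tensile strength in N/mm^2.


Formula: TS = force / (width * thickness)
Substituting: TS = 179.1100 / (14.4590 * 1.0390)
Result: 11.9225 N/mm^2


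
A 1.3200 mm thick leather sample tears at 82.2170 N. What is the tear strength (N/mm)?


Formula: Tear strength = force / thickness
Substituting: Tear strength = 82.2170 / 1.3200
Result: 62.2856 N/mm


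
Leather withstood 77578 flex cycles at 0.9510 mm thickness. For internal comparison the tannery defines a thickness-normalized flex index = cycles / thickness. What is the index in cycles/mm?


Formula: Index = cycles / thickness
Substituting: Index = 77578 / 0.9510
Result: 81575.1840 cycles/mm


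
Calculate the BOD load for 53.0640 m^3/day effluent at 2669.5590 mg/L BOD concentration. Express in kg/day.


Formula: BOD_load = volume * conc / 1000
Substituting: BOD_load = 53.0640 * 2669.5590 / 1000
Result: 141.6575 kg/day


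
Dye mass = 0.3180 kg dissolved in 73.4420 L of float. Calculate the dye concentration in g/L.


Formula: Conc = dye_mass(kg) / volume(L) * 1000
Substituting: Conc = 0.3180 / 73.4420 * 1000
Result: 4.3299 g/L


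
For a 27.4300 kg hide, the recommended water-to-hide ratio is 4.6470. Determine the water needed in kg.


Formula: Water = hide_weight * ratio
Substituting: Water = 27.4300 * 4.6470
Result: 127.4672 kg


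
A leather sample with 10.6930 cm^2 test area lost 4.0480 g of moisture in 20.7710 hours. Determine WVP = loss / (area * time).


Formula: WVP = loss / (area * time)
Substituting: WVP = 4.0480 / (10.6930 * 20.7710)
Result: 0.0182257 g/(cm^2*hr)


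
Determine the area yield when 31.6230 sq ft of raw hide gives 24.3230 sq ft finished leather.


Formula: Yield = finished / raw * 100
Substituting: Yield = 24.3230 / 31.6230 * 100
Result: 76.9155 %


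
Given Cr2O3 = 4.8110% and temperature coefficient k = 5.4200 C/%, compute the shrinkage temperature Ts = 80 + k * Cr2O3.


Formula: Ts = 80 + k * Cr2O3
Substituting: Ts = 80 + 5.4200 * 4.8110
Result: 106.0756 C


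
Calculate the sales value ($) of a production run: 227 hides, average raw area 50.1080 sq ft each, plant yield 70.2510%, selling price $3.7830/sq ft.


Raw_total = N * avg_area = 227 * 50.1080 = 11374.5160 sq ft
Finished = Raw_total * yield / 100 = 11374.5160 * 70.2510 / 100 = 7990.7112 sq ft
Value = Finished * price = 7990.7112 * 3.7830 = 30228.8606 $


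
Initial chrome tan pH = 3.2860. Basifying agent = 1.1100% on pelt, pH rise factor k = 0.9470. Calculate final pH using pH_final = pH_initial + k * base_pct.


Formula: pH_final = pH_initial + k * base_pct
Substituting: pH_final = 3.2860 + 0.9470 * 1.1100
Result: 4.3372


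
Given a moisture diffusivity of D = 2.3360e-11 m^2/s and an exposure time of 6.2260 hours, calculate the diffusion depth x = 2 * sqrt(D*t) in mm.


t = 6.2260 hr * 3600 = 22413.6000 s
D * t = 2.3360e-11 * 22413.6000 = 5.2358e-07
x = 2 * sqrt(D*t) = 2 * sqrt(5.2358e-07) = 0.00144718 m = 1.4472 mm


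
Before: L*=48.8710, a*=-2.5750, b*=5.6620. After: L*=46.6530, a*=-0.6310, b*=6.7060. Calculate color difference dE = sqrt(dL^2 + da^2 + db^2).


dL = -2.2180, da = 1.9440, db = 1.0440
dE = sqrt((-2.2180)^2 + 1.9440^2 + 1.0440^2) = 3.1287


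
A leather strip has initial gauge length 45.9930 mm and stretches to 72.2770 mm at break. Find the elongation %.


Formula: Elongation = (Lf - L0) / L0 * 100
Substituting: Elongation = (72.2770 - 45.9930) / 45.9930 * 100
Result: 57.1478 %


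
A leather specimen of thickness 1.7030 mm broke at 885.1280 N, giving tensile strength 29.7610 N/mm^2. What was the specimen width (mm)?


Formula: w = F / (TS * t)
Substituting: w = 885.1280 / (29.7610 * 1.7030)
Result: 17.4640 mm


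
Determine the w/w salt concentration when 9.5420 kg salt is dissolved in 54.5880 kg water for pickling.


Formula: Conc = salt / (water + salt) * 100
Substituting: Conc = 9.5420 / (54.5880 + 9.5420) * 100
Result: 14.8792 %


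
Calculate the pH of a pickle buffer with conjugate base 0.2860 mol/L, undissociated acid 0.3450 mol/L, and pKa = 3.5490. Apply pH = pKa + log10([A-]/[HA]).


ratio = [A-] / [HA] = 0.2860 / 0.3450 = 0.8290
log10(ratio) = -0.0814531
pH = pKa + log10(ratio) = 3.5490 - 0.0814531 = 3.4675


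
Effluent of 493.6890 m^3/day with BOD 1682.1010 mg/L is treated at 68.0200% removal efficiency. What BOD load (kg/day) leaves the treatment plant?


Load_in = volume * conc / 1000 = 493.6890 * 1682.1010 / 1000 = 830.4348 kg/day
Removed = Load_in * eff / 100 = 830.4348 * 68.0200 / 100 = 564.8617 kg/day
Load_out = Load_in - Removed = 830.4348 - 564.8617 = 265.5730 kg/day


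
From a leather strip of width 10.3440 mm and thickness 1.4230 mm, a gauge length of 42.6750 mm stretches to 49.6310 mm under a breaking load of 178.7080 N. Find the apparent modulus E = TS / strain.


TS = F / (w * t) = 178.7080 / (10.3440 * 1.4230) = 12.1409 N/mm^2
strain = (Lf - L0) / L0 = (49.6310 - 42.6750) / 42.6750 = 0.1630
E = TS / strain = 12.1409 / 0.1630 = 74.4843 N/mm^2


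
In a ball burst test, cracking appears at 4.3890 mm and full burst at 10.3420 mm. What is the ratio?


Formula: Ratio = crack / burst
Substituting: Ratio = 4.3890 / 10.3420
Result: 0.4244


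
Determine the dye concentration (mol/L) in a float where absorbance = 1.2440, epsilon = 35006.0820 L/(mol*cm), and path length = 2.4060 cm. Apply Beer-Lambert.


Formula: c = A / (epsilon * l)
Substituting: c = 1.2440 / (35006.0820 * 2.4060)
Result: 1.4770e-05 mol/L


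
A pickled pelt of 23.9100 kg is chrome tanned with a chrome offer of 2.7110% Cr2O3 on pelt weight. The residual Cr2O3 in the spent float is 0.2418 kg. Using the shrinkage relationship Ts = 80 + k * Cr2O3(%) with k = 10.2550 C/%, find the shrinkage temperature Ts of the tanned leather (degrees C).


Offered = pelt * offer_pct / 100 = 23.9100 * 2.7110 / 100 = 0.6482 kg
Uptake = offered - residual = 0.6482 - 0.2418 = 0.4064 kg
Cr2O3% on pelt = uptake / pelt * 100 = 0.4064 / 23.9100 * 100 = 1.6997 %
Ts = 80 + k * Cr2O3% = 80 + 10.2550 * 1.6997 = 97.4305 C


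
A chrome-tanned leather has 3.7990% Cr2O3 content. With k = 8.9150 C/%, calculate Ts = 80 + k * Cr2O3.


Formula: Ts = 80 + k * Cr2O3
Substituting: Ts = 80 + 8.9150 * 3.7990
Result: 113.8681 C


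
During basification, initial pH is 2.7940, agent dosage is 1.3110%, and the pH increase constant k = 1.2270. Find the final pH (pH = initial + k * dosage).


Formula: pH_final = pH_initial + k * base_pct
Substituting: pH_final = 2.7940 + 1.2270 * 1.3110
Result: 4.4026


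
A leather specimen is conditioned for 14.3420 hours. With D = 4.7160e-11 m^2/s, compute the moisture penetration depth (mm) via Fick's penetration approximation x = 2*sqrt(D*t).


t = 14.3420 hr * 3600 = 51631.2000 s
D * t = 4.7160e-11 * 51631.2000 = 2.4349e-06
x = 2 * sqrt(D*t) = 2 * sqrt(2.4349e-06) = 0.00312085 m = 3.1209 mm


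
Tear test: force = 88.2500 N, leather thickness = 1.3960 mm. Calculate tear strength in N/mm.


Formula: Tear strength = force / thickness
Substituting: Tear strength = 88.2500 / 1.3960
Result: 63.2163 N/mm


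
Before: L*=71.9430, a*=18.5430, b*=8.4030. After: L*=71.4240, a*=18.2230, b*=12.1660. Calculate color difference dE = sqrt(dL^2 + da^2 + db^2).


dL = -0.5190, da = -0.3200, db = 3.7630
dE = sqrt((-0.5190)^2 + (-0.3200)^2 + 3.7630^2) = 3.8121


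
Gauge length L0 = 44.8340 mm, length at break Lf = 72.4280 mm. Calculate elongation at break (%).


Formula: Elongation = (Lf - L0) / L0 * 100
Substituting: Elongation = (72.4280 - 44.8340) / 44.8340 * 100
Result: 61.5470 %


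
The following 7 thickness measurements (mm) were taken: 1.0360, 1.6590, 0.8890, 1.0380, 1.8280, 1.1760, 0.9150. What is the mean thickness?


Formula: Average = sum / n
Substituting: Average = 8.5410 / 7
Result: 1.2201 mm


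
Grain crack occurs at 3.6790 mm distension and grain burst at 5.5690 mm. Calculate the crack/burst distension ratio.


Formula: Ratio = crack / burst
Substituting: Ratio = 3.6790 / 5.5690
Result: 0.6606


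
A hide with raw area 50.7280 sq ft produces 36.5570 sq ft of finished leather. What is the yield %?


Formula: Yield = finished / raw * 100
Substituting: Yield = 36.5570 / 50.7280 * 100
Result: 72.0647 %


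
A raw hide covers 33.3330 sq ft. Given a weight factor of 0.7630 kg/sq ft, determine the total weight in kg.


Formula: Weight = area * weight_per_sqft
Substituting: Weight = 33.3330 * 0.7630
Result: 25.4331 kg


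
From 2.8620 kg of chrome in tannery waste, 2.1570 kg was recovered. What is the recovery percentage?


Formula: Recovery = recovered / input * 100
Substituting: Recovery = 2.1570 / 2.8620 * 100
Result: 75.3669 %


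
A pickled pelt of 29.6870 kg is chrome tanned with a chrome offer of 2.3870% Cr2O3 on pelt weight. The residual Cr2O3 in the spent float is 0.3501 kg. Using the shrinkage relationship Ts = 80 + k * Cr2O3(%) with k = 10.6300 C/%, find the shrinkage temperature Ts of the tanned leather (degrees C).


Offered = pelt * offer_pct / 100 = 29.6870 * 2.3870 / 100 = 0.7086 kg
Uptake = offered - residual = 0.7086 - 0.3501 = 0.3585 kg
Cr2O3% on pelt = uptake / pelt * 100 = 0.3585 / 29.6870 * 100 = 1.2077 %
Ts = 80 + k * Cr2O3% = 80 + 10.6300 * 1.2077 = 92.8378 C


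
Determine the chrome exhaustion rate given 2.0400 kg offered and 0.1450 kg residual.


Formula: Uptake = (offered - residual) / offered * 100
Substituting: Uptake = (2.0400 - 0.1450) / 2.0400 * 100
Result: 92.8922 %


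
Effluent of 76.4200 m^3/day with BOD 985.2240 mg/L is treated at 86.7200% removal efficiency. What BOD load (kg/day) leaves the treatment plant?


Load_in = volume * conc / 1000 = 76.4200 * 985.2240 / 1000 = 75.2908 kg/day
Removed = Load_in * eff / 100 = 75.2908 * 86.7200 / 100 = 65.2922 kg/day
Load_out = Load_in - Removed = 75.2908 - 65.2922 = 9.9986 kg/day


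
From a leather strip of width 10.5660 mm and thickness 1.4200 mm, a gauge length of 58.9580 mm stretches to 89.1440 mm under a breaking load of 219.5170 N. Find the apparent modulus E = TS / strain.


TS = F / (w * t) = 219.5170 / (10.5660 * 1.4200) = 14.6308 N/mm^2
strain = (Lf - L0) / L0 = (89.1440 - 58.9580) / 58.9580 = 0.5120
E = TS / strain = 14.6308 / 0.5120 = 28.5763 N/mm^2


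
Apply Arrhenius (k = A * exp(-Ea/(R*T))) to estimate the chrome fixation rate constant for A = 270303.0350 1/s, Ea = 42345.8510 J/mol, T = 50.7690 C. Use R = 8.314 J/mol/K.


T_K = T_C + 273.15 = 50.7690 + 273.15 = 323.9190 K
exponent = -Ea / (R * T_K) = -42345.8510 / (8.314 * 323.9190) = -15.7241
k = A * exp(exponent) = 270303.0350 * exp(-15.7241) = 0.0400851 1/s


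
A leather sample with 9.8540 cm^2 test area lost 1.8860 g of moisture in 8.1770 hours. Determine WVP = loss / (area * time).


Formula: WVP = loss / (area * time)
Substituting: WVP = 1.8860 / (9.8540 * 8.1770)
Result: 0.0234064 g/(cm^2*hr)


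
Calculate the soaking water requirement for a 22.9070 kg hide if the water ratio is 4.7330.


Formula: Water = hide_weight * ratio
Substituting: Water = 22.9070 * 4.7330
Result: 108.4188 kg


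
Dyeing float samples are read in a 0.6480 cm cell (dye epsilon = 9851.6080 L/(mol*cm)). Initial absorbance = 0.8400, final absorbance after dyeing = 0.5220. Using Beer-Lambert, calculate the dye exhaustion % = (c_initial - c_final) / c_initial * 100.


c_initial = A_i / (epsilon * l) = 0.8400 / (9851.6080 * 0.6480) = 1.3158e-04 mol/L
c_final = A_f / (epsilon * l) = 0.5220 / (9851.6080 * 0.6480) = 8.1769e-05 mol/L
Exhaustion = (c_initial - c_final) / c_initial * 100 = (1.3158e-04 - 8.1769e-05) / 1.3158e-04 * 100 = 37.8571 %


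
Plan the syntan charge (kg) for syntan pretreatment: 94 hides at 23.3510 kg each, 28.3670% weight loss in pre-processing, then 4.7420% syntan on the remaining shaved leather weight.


Total_raw = N * avg_wt = 94 * 23.3510 = 2194.9940 kg
Substrate = Total_raw * (1 - loss/100) = 2194.9940 * (1 - 28.3670/100) = 1572.3401 kg
Syntan = Substrate * pct / 100 = 1572.3401 * 4.7420 / 100 = 74.5604 kg


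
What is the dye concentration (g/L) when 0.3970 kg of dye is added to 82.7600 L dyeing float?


Formula: Conc = dye_mass(kg) / volume(L) * 1000
Substituting: Conc = 0.3970 / 82.7600 * 1000
Result: 4.7970 g/L


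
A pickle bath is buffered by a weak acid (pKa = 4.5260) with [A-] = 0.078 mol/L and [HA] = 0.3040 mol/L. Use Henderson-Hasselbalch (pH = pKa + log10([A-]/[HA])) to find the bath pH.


ratio = [A-] / [HA] = 0.078 / 0.3040 = 0.2566
log10(ratio) = -0.5908
pH = pKa + log10(ratio) = 4.5260 - 0.5908 = 3.9352


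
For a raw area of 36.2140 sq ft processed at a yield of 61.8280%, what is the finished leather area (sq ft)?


Formula: finished = raw * yield / 100
Substituting: finished = 36.2140 * 61.8280 / 100
Result: 22.3904 sq ft


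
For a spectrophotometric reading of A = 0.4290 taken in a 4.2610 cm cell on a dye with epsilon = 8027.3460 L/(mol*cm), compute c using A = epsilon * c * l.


Formula: c = A / (epsilon * l)
Substituting: c = 0.4290 / (8027.3460 * 4.2610)
Result: 1.2542e-05 mol/L


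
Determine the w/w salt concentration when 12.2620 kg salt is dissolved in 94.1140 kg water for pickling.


Formula: Conc = salt / (water + salt) * 100
Substituting: Conc = 12.2620 / (94.1140 + 12.2620) * 100
Result: 11.5270 %


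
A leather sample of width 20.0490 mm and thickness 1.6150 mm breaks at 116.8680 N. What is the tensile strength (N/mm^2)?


Formula: TS = force / (width * thickness)
Substituting: TS = 116.8680 / (20.0490 * 1.6150)
Result: 3.6094 N/mm^2


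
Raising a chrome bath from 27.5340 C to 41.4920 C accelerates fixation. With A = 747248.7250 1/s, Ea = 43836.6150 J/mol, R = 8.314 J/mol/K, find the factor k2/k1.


T1 = 27.5340 + 273.15 = 300.6840 K; T2 = 41.4920 + 273.15 = 314.6420 K
k1 = A * exp(-Ea/(R*T1)) = 747248.7250 * exp(-43836.6150/(8.314*300.6840)) = 0.0181101 1/s
k2 = A * exp(-Ea/(R*T2)) = 747248.7250 * exp(-43836.6150/(8.314*314.6420)) = 0.0394237 1/s
k2/k1 = 0.0394237 / 0.0181101 = 2.1769


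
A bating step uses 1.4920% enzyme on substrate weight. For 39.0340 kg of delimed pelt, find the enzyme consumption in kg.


Formula: Enzyme = substrate * pct / 100
Substituting: Enzyme = 39.0340 * 1.4920 / 100
Result: 0.5824 kg


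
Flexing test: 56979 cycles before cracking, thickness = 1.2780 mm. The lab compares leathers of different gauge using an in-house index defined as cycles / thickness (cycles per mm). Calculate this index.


Formula: Index = cycles / thickness
Substituting: Index = 56979 / 1.2780
Result: 44584.5070 cycles/mm


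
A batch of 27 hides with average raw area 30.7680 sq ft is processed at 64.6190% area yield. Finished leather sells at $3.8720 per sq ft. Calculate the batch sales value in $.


Raw_total = N * avg_area = 27 * 30.7680 = 830.7360 sq ft
Finished = Raw_total * yield / 100 = 830.7360 * 64.6190 / 100 = 536.8133 sq ft
Value = Finished * price = 536.8133 * 3.8720 = 2078.5411 $


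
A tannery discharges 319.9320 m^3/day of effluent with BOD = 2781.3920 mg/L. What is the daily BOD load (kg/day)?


Formula: BOD_load = volume * conc / 1000
Substituting: BOD_load = 319.9320 * 2781.3920 / 1000
Result: 889.8563 kg/day


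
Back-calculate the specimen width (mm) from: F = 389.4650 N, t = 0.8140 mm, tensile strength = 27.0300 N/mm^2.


Formula: w = F / (TS * t)
Substituting: w = 389.4650 / (27.0300 * 0.8140)
Result: 17.7010 mm


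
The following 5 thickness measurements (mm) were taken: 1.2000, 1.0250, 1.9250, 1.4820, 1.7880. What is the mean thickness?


Formula: Average = sum / n
Substituting: Average = 7.4200 / 5
Result: 1.4840 mm


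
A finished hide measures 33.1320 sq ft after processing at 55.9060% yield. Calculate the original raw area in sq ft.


Formula: raw = finished * 100 / yield
Substituting: raw = 33.1320 * 100 / 55.9060
Result: 59.2638 sq ft


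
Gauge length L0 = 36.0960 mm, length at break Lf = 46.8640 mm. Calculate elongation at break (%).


Formula: Elongation = (Lf - L0) / L0 * 100
Substituting: Elongation = (46.8640 - 36.0960) / 36.0960 * 100
Result: 29.8316 %


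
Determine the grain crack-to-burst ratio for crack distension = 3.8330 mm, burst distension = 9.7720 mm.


Formula: Ratio = crack / burst
Substituting: Ratio = 3.8330 / 9.7720
Result: 0.3922


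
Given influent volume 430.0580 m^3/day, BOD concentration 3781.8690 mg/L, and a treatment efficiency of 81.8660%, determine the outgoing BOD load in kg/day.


Load_in = volume * conc / 1000 = 430.0580 * 3781.8690 / 1000 = 1626.4230 kg/day
Removed = Load_in * eff / 100 = 1626.4230 * 81.8660 / 100 = 1331.4875 kg/day
Load_out = Load_in - Removed = 1626.4230 - 1331.4875 = 294.9356 kg/day


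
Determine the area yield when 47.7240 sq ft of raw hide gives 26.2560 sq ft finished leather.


Formula: Yield = finished / raw * 100
Substituting: Yield = 26.2560 / 47.7240 * 100
Result: 55.0163 %


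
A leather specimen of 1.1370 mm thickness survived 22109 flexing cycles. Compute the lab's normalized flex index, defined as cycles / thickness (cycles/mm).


Formula: Index = cycles / thickness
Substituting: Index = 22109 / 1.1370
Result: 19445.0308 cycles/mm


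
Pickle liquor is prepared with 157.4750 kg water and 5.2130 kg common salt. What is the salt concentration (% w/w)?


Formula: Conc = salt / (water + salt) * 100
Substituting: Conc = 5.2130 / (157.4750 + 5.2130) * 100
Result: 3.2043 %


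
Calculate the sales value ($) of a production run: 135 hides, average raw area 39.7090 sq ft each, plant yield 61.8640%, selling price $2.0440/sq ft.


Raw_total = N * avg_area = 135 * 39.7090 = 5360.7150 sq ft
Finished = Raw_total * yield / 100 = 5360.7150 * 61.8640 / 100 = 3316.3527 sq ft
Value = Finished * price = 3316.3527 * 2.0440 = 6778.6250 $


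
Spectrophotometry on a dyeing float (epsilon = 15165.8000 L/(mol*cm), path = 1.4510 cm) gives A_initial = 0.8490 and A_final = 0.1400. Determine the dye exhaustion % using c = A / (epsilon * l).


c_initial = A_i / (epsilon * l) = 0.8490 / (15165.8000 * 1.4510) = 3.8581e-05 mol/L
c_final = A_f / (epsilon * l) = 0.1400 / (15165.8000 * 1.4510) = 6.3620e-06 mol/L
Exhaustion = (c_initial - c_final) / c_initial * 100 = (3.8581e-05 - 6.3620e-06) / 3.8581e-05 * 100 = 83.5100 %


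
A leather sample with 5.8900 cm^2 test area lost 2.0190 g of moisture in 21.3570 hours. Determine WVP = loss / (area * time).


Formula: WVP = loss / (area * time)
Substituting: WVP = 2.0190 / (5.8900 * 21.3570)
Result: 0.0160502 g/(cm^2*hr)


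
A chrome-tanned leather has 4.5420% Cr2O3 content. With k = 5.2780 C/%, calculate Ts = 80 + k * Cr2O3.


Formula: Ts = 80 + k * Cr2O3
Substituting: Ts = 80 + 5.2780 * 4.5420
Result: 103.9727 C


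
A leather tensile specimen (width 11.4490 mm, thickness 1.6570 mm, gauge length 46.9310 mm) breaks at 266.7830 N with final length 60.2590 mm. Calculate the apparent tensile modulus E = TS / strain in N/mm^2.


TS = F / (w * t) = 266.7830 / (11.4490 * 1.6570) = 14.0627 N/mm^2
strain = (Lf - L0) / L0 = (60.2590 - 46.9310) / 46.9310 = 0.2840
E = TS / strain = 14.0627 / 0.2840 = 49.5180 N/mm^2


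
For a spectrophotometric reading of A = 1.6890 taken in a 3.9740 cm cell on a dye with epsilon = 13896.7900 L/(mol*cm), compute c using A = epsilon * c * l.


Formula: c = A / (epsilon * l)
Substituting: c = 1.6890 / (13896.7900 * 3.9740)
Result: 3.0584e-05 mol/L


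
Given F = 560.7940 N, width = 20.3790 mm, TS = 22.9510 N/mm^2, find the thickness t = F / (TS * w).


Formula: t = F / (TS * w)
Substituting: t = 560.7940 / (22.9510 * 20.3790)
Result: 1.1990 mm


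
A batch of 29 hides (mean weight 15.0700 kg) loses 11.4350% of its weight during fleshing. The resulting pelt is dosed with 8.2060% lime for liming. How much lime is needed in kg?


Total_raw = N * avg_wt = 29 * 15.0700 = 437.0300 kg
Substrate = Total_raw * (1 - loss/100) = 437.0300 * (1 - 11.4350/100) = 387.0556 kg
Lime = Substrate * pct / 100 = 387.0556 * 8.2060 / 100 = 31.7618 kg


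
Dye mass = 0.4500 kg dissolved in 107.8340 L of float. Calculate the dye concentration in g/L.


Formula: Conc = dye_mass(kg) / volume(L) * 1000
Substituting: Conc = 0.4500 / 107.8340 * 1000
Result: 4.1731 g/L


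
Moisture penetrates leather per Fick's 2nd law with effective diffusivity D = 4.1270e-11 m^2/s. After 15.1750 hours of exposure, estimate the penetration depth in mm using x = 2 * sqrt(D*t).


t = 15.1750 hr * 3600 = 54630.0000 s
D * t = 4.1270e-11 * 54630.0000 = 2.2546e-06
x = 2 * sqrt(D*t) = 2 * sqrt(2.2546e-06) = 0.00300305 m = 3.0031 mm
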